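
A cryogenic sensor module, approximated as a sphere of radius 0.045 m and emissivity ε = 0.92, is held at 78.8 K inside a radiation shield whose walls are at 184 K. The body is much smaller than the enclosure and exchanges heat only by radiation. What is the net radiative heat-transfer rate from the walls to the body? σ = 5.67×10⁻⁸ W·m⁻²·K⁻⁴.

For a small grey body in a large enclosure: P_net = εσA(T_body⁴ − T_wall⁴).
A = 4πr² = 0.02545 m²; T_body⁴ − T_wall⁴ = 3.856×10⁷ − 1.146×10⁹ = -1.108×10⁹ K⁴.
|P_net| = 0.92·5.67×10⁻⁸·0.02545·1.108×10⁹.

P_net ≈ 1.47 W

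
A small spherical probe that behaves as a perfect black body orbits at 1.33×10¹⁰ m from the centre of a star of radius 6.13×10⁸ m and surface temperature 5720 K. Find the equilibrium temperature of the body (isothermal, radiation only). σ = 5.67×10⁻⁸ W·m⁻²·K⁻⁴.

The star's surface emits σT_*⁴; at distance d the flux is S = σT_*⁴(R_*/d)².
S = 5.67×10⁻⁸·(5720)⁴·(6.13×10⁸/1.33×10¹⁰)² = 1.289×10⁵ W/m².
For an isothermal sphere T⁴ = (1−a)S/(4σ) = 5.685×10¹¹ K⁴.

T ≈ 868 K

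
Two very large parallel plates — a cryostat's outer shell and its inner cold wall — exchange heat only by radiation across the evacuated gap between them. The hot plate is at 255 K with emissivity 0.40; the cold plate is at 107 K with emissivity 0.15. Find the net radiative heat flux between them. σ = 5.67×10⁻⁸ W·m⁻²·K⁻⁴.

For two infinite grey parallel plates, q = σ(T₁⁴ − T₂⁴)/(1/ε₁ + 1/ε₂ − 1).
T₁⁴ − T₂⁴ = 4.228×10⁹ − 1.311×10⁸ = 4.097×10⁹ K⁴.
1/ε₁ + 1/ε₂ − 1 = 2.500 + 6.667 − 1 = 8.167.
q = 5.67×10⁻⁸ × 4.097×10⁹ / 8.167.

q ≈ 28.4 W/m²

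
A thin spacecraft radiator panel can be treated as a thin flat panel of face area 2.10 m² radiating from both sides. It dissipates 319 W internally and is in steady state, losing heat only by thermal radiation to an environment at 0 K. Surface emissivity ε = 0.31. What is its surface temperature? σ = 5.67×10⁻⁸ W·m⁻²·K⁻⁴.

Steady state: internal power = radiated power, P = εσA T⁴.
Radiating area A = 2·2.10 = 4.200 m².
T⁴ = P/(εσA) = 319/(0.31·5.67×10⁻⁸·4.200) = 4.321×10⁹ K⁴.
T = (4.321×10⁹)^(1/4).

T ≈ 256 K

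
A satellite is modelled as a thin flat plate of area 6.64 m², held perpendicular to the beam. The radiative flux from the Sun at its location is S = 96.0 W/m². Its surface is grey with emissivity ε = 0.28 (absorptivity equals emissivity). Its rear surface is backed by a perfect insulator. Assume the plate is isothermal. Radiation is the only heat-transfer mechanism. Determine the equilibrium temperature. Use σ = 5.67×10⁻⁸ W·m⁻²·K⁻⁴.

T ≈ 203 K

At equilibrium, absorbed power = emitted power.
Absorbing cross-section = A = 6.640 m²; emitting surface = A = 6.640 m² (ratio 1).
εS·A_cross = εσ·A_surf·T⁴  ⇒  T⁴ = S/(1σ)   (ε cancels).
T⁴ = 96.0/(1·5.67×10⁻⁸) = 1.693×10⁹ K⁴.
T = (1.693×10⁹)^(1/4).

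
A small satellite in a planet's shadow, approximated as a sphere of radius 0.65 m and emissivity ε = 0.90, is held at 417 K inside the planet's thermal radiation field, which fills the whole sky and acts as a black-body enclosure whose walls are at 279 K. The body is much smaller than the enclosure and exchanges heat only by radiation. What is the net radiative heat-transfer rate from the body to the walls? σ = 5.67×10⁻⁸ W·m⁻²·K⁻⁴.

P_net ≈ 6550 W

For a small grey body in a large enclosure: P_net = εσA(T_body⁴ − T_wall⁴).
A = 4πr² = 5.309 m²; T_body⁴ − T_wall⁴ = 3.024×10¹⁰ − 6.059×10⁹ = 2.418×10¹⁰ K⁴.
|P_net| = 0.90·5.67×10⁻⁸·5.309·2.418×10¹⁰.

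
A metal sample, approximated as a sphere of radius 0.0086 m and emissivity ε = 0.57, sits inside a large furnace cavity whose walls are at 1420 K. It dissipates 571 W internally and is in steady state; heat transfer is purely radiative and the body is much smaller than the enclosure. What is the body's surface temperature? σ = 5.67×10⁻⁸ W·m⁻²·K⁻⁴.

T ≈ 2190 K

For a small grey body in a large enclosure, net radiated power = εσA(T⁴ − T_w⁴).
Steady state: P = εσA(T⁴ − T_w⁴) with A = 4πr² = 9.294×10⁻⁴ m².
T⁴ = P/(εσA) + T_w⁴ = 571/(0.57·5.67×10⁻⁸·9.294×10⁻⁴) + (1420)⁴
    = 1.901×10¹³ + 4.066×10¹² = 2.308×10¹³ K⁴.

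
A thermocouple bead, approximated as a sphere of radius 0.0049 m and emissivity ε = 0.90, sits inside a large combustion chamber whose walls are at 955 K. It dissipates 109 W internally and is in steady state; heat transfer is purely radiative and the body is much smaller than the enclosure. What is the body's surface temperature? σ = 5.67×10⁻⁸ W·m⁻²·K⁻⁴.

For a small grey body in a large enclosure, net radiated power = εσA(T⁴ − T_w⁴).
Steady state: P = εσA(T⁴ − T_w⁴) with A = 4πr² = 3.017×10⁻⁴ m².
T⁴ = P/(εσA) + T_w⁴ = 109/(0.90·5.67×10⁻⁸·3.017×10⁻⁴) + (955)⁴
    = 7.079×10¹² + 8.318×10¹¹ = 7.911×10¹² K⁴.

T ≈ 1680 K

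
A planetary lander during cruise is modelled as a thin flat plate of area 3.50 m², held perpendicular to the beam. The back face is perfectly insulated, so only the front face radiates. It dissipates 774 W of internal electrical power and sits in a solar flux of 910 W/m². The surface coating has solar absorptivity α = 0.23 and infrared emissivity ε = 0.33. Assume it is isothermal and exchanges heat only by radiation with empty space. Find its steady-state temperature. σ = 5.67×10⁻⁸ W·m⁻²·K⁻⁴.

T ≈ 389 K

At steady state, absorbed solar power + internal power = radiated power.
Absorbed: α·S·A_cross = 0.23·910·3.500 = 732.6 W (cross-section A).
Total input = 732.6 + 774 = 1507 W.
Radiated: εσ·A_surf·T⁴ with A_surf = A = 3.500 m².
T⁴ = 1507/(0.33·5.67×10⁻⁸·3.500) = 2.300×10¹⁰ K⁴.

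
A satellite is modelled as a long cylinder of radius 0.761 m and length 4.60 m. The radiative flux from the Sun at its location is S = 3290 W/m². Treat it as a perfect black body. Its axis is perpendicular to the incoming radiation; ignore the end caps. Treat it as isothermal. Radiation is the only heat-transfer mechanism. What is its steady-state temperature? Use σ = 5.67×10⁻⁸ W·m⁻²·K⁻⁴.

T ≈ 369 K

At equilibrium, absorbed power = emitted power.
Absorbing cross-section = 2rL = 7.001 m²; emitting surface = 2πrL = 21.99 m² (ratio π).
S·A_cross = εσ·A_surf·T⁴  ⇒  T⁴ = S/(πσ).
T⁴ = 1.00·3290/(π·5.67×10⁻⁸) = 1.847×10¹⁰ K⁴.
T = (1.847×10¹⁰)^(1/4).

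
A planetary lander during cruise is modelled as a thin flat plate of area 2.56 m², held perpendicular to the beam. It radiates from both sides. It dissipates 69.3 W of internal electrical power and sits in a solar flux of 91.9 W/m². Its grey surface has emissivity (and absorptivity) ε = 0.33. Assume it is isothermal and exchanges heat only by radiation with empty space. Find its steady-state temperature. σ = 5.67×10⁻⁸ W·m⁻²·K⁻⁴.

At steady state, absorbed solar power + internal power = radiated power.
Absorbed: α·S·A_cross = 0.33·91.9·2.560 = 77.64 W (cross-section A).
Total input = 77.64 + 69.3 = 146.9 W.
Radiated: εσ·A_surf·T⁴ with A_surf = 2A = 5.120 m².
T⁴ = 146.9/(0.33·5.67×10⁻⁸·5.120) = 1.534×10⁹ K⁴.

T ≈ 198 K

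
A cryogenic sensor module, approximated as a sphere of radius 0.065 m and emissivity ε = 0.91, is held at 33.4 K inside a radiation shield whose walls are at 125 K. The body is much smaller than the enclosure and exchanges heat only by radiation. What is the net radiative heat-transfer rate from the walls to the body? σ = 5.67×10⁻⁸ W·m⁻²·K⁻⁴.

P_net ≈ 0.665 W

For a small grey body in a large enclosure: P_net = εσA(T_body⁴ − T_wall⁴).
A = 4πr² = 0.05309 m²; T_body⁴ − T_wall⁴ = 1.244×10⁶ − 2.441×10⁸ = -2.429×10⁸ K⁴.
|P_net| = 0.91·5.67×10⁻⁸·0.05309·2.429×10⁸.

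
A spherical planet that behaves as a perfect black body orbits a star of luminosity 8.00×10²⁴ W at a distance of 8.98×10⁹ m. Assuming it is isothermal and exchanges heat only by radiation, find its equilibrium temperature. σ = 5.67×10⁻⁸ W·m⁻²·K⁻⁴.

First find the stellar flux at distance d: S = L/(4πd²) = 8.00×10²⁴/(4π·(8.98×10⁹)²) = 7895 W/m².
For an isothermal sphere, absorbed (1−a)S·πr² = emitted σ·4πr²·T⁴, so T⁴ = (1−a)S/(4σ).
T⁴ = 1.00·7895/(4·5.67×10⁻⁸) = 3.481×10¹⁰ K⁴.

T ≈ 432 K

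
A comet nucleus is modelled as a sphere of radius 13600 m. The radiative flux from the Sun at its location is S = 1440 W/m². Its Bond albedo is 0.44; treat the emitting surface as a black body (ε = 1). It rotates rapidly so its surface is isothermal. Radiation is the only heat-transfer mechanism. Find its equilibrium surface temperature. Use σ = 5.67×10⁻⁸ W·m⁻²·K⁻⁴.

At equilibrium, absorbed power = emitted power.
Absorbing cross-section = πr² = 5.811×10⁸ m²; emitting surface = 4πr² = 2.324×10⁹ m² (ratio 4).
(1−a)S·A_cross = εσ·A_surf·T⁴  ⇒  T⁴ = (1−a)S/(4σ).
T⁴ = 0.560·1440/(4·5.67×10⁻⁸) = 3.556×10⁹ K⁴.
T = (3.556×10⁹)^(1/4).

T ≈ 244 K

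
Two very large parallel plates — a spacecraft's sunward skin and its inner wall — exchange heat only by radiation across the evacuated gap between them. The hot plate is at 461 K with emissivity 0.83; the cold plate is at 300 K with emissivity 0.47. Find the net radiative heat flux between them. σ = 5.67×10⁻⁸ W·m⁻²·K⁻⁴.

For two infinite grey parallel plates, q = σ(T₁⁴ − T₂⁴)/(1/ε₁ + 1/ε₂ − 1).
T₁⁴ − T₂⁴ = 4.517×10¹⁰ − 8.100×10⁹ = 3.707×10¹⁰ K⁴.
1/ε₁ + 1/ε₂ − 1 = 1.205 + 2.128 − 1 = 2.332.
q = 5.67×10⁻⁸ × 3.707×10¹⁰ / 2.332.

q ≈ 901 W/m²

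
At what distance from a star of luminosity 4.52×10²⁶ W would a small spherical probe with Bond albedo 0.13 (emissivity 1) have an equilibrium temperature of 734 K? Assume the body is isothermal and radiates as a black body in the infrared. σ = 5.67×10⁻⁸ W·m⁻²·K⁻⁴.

For an isothermal black-emitting sphere, (1−a)S·πr² = σ·4πr²·T⁴ ⇒ S = 4σT⁴/(1−a).
S = 4·5.67×10⁻⁸·(734)⁴/0.870 = 75670 W/m².
Flux falls as S = L/(4πd²), so d = √(L/(4πS)) = √(4.52×10²⁶/(4π·75670)).

d ≈ 2.18×10¹⁰ m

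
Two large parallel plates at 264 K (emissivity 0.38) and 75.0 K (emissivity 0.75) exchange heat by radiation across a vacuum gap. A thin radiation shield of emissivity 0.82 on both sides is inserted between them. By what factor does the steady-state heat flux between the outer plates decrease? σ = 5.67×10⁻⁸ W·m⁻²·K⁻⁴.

factor ≈ 1.49

Without shield: q₀ = σΔ(T⁴)/(1/ε₁+1/ε₂−1) with denominator 2.965.
With shield the two gaps are in series; the resistances add: (1/ε₁+1/ε_s−1)+(1/ε_s+1/ε₂−1) = 2.851+1.553 = 4.404.
Heat-flux ratio q₀/q = 4.404/2.965.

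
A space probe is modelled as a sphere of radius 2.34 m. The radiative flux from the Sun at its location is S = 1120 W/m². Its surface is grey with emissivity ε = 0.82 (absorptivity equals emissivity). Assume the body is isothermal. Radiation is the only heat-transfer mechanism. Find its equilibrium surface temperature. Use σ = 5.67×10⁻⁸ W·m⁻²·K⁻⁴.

T ≈ 265 K

At equilibrium, absorbed power = emitted power.
Absorbing cross-section = πr² = 17.20 m²; emitting surface = 4πr² = 68.81 m² (ratio 4).
εS·A_cross = εσ·A_surf·T⁴  ⇒  T⁴ = S/(4σ)   (ε cancels).
T⁴ = 1120/(4·5.67×10⁻⁸) = 4.938×10⁹ K⁴.
T = (4.938×10⁹)^(1/4).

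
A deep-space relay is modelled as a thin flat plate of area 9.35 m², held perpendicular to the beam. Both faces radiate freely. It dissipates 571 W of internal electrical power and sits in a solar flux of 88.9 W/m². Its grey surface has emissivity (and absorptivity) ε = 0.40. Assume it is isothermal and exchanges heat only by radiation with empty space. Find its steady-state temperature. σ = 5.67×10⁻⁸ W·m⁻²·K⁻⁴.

T ≈ 215 K

At steady state, absorbed solar power + internal power = radiated power.
Absorbed: α·S·A_cross = 0.40·88.9·9.350 = 332.5 W (cross-section A).
Total input = 332.5 + 571 = 903.5 W.
Radiated: εσ·A_surf·T⁴ with A_surf = 2A = 18.70 m².
T⁴ = 903.5/(0.40·5.67×10⁻⁸·18.70) = 2.130×10⁹ K⁴.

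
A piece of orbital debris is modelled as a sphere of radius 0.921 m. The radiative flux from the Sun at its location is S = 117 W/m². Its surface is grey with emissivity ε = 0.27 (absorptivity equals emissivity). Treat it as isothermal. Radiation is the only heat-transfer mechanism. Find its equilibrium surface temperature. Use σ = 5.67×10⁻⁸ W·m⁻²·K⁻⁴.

At equilibrium, absorbed power = emitted power.
Absorbing cross-section = πr² = 2.665 m²; emitting surface = 4πr² = 10.66 m² (ratio 4).
εS·A_cross = εσ·A_surf·T⁴  ⇒  T⁴ = S/(4σ)   (ε cancels).
T⁴ = 117/(4·5.67×10⁻⁸) = 5.159×10⁸ K⁴.
T = (5.159×10⁸)^(1/4).

T ≈ 151 K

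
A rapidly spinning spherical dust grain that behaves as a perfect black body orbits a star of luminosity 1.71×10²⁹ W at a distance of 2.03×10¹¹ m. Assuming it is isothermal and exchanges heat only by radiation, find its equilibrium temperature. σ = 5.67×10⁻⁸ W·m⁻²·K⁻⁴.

T ≈ 1100 K

First find the stellar flux at distance d: S = L/(4πd²) = 1.71×10²⁹/(4π·(2.03×10¹¹)²) = 3.302×10⁵ W/m².
For an isothermal sphere, absorbed (1−a)S·πr² = emitted σ·4πr²·T⁴, so T⁴ = (1−a)S/(4σ).
T⁴ = 1.00·3.302×10⁵/(4·5.67×10⁻⁸) = 1.456×10¹² K⁴.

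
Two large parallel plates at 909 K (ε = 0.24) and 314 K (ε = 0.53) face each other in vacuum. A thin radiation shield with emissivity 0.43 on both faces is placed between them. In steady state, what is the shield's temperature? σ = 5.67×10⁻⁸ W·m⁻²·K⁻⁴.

In steady state the net flux on the hot side equals that on the cold side.
σ(T₁⁴−T_s⁴)/D₁ = σ(T_s⁴−T₂⁴)/D₂, with D₁ = 1/ε₁+1/ε_s−1 = 5.492, D₂ = 1/ε_s+1/ε₂−1 = 3.212.
Solve for T_s⁴: T_s⁴ = (D₂·T₁⁴ + D₁·T₂⁴)/(D₁+D₂) = 2.581×10¹¹ K⁴.

T_s ≈ 713 K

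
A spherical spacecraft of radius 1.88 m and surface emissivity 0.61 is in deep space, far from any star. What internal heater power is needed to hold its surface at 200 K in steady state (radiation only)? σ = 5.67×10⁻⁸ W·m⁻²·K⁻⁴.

P = εσ·4πr²·T⁴.
4πr² = 44.41 m²; T⁴ = 1.600×10⁹ K⁴.
P = 0.61·5.67×10⁻⁸·44.41·1.600×10⁹.

P ≈ 2460 W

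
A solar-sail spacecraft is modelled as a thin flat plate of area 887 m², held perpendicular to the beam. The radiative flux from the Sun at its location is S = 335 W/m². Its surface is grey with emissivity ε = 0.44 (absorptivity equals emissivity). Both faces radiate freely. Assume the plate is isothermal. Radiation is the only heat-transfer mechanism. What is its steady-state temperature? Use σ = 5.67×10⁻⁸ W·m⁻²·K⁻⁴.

At equilibrium, absorbed power = emitted power.
Absorbing cross-section = A = 887.0 m²; emitting surface = 2A = 1774 m² (ratio 2).
εS·A_cross = εσ·A_surf·T⁴  ⇒  T⁴ = S/(2σ)   (ε cancels).
T⁴ = 335/(2·5.67×10⁻⁸) = 2.954×10⁹ K⁴.
T = (2.954×10⁹)^(1/4).

T ≈ 233 K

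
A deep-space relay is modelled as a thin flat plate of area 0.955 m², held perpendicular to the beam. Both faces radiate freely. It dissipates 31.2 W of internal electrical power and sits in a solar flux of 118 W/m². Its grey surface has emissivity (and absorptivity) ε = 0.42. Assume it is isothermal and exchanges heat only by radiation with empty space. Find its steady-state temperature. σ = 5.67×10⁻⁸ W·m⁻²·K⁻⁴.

At steady state, absorbed solar power + internal power = radiated power.
Absorbed: α·S·A_cross = 0.42·118·0.9550 = 47.33 W (cross-section A).
Total input = 47.33 + 31.2 = 78.53 W.
Radiated: εσ·A_surf·T⁴ with A_surf = 2A = 1.910 m².
T⁴ = 78.53/(0.42·5.67×10⁻⁸·1.910) = 1.727×10⁹ K⁴.

T ≈ 204 K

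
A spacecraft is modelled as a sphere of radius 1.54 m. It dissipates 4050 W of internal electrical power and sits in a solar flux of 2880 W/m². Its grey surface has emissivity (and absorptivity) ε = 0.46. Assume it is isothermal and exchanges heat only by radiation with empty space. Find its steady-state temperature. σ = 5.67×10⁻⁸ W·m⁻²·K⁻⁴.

T ≈ 366 K

At steady state, absorbed solar power + internal power = radiated power.
Absorbed: α·S·A_cross = 0.46·2880·7.451 = 9871 W (cross-section πr²).
Total input = 9871 + 4050 = 13920 W.
Radiated: εσ·A_surf·T⁴ with A_surf = 4πr² = 29.80 m².
T⁴ = 13920/(0.46·5.67×10⁻⁸·29.80) = 1.791×10¹⁰ K⁴.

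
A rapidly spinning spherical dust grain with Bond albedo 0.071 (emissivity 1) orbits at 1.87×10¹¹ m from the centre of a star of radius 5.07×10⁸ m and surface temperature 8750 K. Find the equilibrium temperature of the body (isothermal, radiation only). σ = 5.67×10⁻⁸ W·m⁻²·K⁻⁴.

T ≈ 316 K

The star's surface emits σT_*⁴; at distance d the flux is S = σT_*⁴(R_*/d)².
S = 5.67×10⁻⁸·(8750)⁴·(5.07×10⁸/1.87×10¹¹)² = 2443 W/m².
For an isothermal sphere T⁴ = (1−a)S/(4σ) = 1.001×10¹⁰ K⁴.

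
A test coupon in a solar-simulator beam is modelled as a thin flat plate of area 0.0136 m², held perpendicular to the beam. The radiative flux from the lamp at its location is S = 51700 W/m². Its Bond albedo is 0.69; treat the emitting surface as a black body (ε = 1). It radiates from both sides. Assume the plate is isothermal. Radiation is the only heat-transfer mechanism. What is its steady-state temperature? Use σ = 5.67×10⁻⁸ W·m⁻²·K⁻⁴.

T ≈ 613 K

At equilibrium, absorbed power = emitted power.
Absorbing cross-section = A = 0.01360 m²; emitting surface = 2A = 0.02720 m² (ratio 2).
(1−a)S·A_cross = εσ·A_surf·T⁴  ⇒  T⁴ = (1−a)S/(2σ).
T⁴ = 0.310·51700/(2·5.67×10⁻⁸) = 1.413×10¹¹ K⁴.
T = (1.413×10¹¹)^(1/4).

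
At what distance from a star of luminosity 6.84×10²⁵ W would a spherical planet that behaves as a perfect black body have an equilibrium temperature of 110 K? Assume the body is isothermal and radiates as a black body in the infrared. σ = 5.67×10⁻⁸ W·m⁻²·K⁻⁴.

For an isothermal black-emitting sphere, (1−a)S·πr² = σ·4πr²·T⁴ ⇒ S = 4σT⁴/(1−a).
S = 4·5.67×10⁻⁸·(110)⁴/1.00 = 33.21 W/m².
Flux falls as S = L/(4πd²), so d = √(L/(4πS)) = √(6.84×10²⁵/(4π·33.21)).

d ≈ 4.05×10¹¹ m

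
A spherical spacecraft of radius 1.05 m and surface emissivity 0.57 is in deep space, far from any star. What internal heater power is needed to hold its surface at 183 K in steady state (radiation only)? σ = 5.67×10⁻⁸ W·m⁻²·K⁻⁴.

P ≈ 502 W

P = εσ·4πr²·T⁴.
4πr² = 13.85 m²; T⁴ = 1.122×10⁹ K⁴.
P = 0.57·5.67×10⁻⁸·13.85·1.122×10⁹.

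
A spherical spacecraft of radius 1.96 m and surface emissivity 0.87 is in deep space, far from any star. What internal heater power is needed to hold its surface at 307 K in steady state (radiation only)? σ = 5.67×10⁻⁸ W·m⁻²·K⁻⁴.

P = εσ·4πr²·T⁴.
4πr² = 48.27 m²; T⁴ = 8.883×10⁹ K⁴.
P = 0.87·5.67×10⁻⁸·48.27·8.883×10⁹.

P ≈ 21200 W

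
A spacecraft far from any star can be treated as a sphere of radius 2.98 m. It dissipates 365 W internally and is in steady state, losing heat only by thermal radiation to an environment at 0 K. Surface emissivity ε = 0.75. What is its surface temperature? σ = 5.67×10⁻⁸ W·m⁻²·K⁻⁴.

T ≈ 93.6 K

Steady state: internal power = radiated power, P = εσA T⁴.
Radiating area A = 4πr² = 111.6 m².
T⁴ = P/(εσA) = 365/(0.75·5.67×10⁻⁸·111.6) = 7.691×10⁷ K⁴.
T = (7.691×10⁷)^(1/4).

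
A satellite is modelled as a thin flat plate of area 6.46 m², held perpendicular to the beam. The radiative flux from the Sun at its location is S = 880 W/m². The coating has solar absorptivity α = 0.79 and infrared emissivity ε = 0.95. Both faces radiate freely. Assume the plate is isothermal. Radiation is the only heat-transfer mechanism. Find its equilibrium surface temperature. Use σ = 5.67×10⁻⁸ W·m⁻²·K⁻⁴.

T ≈ 283 K

At equilibrium, absorbed power = emitted power.
Absorbing cross-section = A = 6.460 m²; emitting surface = 2A = 12.92 m² (ratio 2).
αS·A_cross = εσ·A_surf·T⁴  ⇒  T⁴ = αS/(ε·2σ).
T⁴ = 0.790·880/(0.95·2·5.67×10⁻⁸) = 6.453×10⁹ K⁴.
T = (6.453×10⁹)^(1/4).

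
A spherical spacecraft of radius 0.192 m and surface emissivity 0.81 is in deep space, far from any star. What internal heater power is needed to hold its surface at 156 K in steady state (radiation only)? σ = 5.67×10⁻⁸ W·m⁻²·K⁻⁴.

P = εσ·4πr²·T⁴.
4πr² = 0.4632 m²; T⁴ = 5.922×10⁸ K⁴.
P = 0.81·5.67×10⁻⁸·0.4632·5.922×10⁸.

P ≈ 12.6 W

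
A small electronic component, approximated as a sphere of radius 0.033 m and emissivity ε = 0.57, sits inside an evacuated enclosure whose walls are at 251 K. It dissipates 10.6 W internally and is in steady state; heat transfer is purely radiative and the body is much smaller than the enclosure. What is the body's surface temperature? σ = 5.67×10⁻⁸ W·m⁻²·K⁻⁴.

T ≈ 409 K

For a small grey body in a large enclosure, net radiated power = εσA(T⁴ − T_w⁴).
Steady state: P = εσA(T⁴ − T_w⁴) with A = 4πr² = 0.01368 m².
T⁴ = P/(εσA) + T_w⁴ = 10.6/(0.57·5.67×10⁻⁸·0.01368) + (251)⁴
    = 2.397×10¹⁰ + 3.969×10⁹ = 2.794×10¹⁰ K⁴.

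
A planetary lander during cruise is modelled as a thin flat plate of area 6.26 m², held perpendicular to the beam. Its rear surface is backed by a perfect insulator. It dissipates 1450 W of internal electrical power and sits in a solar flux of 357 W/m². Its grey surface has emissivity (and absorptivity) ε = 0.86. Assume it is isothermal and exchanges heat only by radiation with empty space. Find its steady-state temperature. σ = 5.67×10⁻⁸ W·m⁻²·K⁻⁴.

T ≈ 324 K

At steady state, absorbed solar power + internal power = radiated power.
Absorbed: α·S·A_cross = 0.86·357·6.260 = 1922 W (cross-section A).
Total input = 1922 + 1450 = 3372 W.
Radiated: εσ·A_surf·T⁴ with A_surf = A = 6.260 m².
T⁴ = 3372/(0.86·5.67×10⁻⁸·6.260) = 1.105×10¹⁰ K⁴.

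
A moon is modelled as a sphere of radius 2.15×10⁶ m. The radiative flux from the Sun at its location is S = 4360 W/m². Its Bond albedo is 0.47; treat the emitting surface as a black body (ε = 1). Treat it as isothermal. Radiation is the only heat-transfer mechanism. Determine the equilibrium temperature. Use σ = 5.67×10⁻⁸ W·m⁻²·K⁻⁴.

At equilibrium, absorbed power = emitted power.
Absorbing cross-section = πr² = 1.452×10¹³ m²; emitting surface = 4πr² = 5.809×10¹³ m² (ratio 4).
(1−a)S·A_cross = εσ·A_surf·T⁴  ⇒  T⁴ = (1−a)S/(4σ).
T⁴ = 0.530·4360/(4·5.67×10⁻⁸) = 1.019×10¹⁰ K⁴.
T = (1.019×10¹⁰)^(1/4).

T ≈ 318 K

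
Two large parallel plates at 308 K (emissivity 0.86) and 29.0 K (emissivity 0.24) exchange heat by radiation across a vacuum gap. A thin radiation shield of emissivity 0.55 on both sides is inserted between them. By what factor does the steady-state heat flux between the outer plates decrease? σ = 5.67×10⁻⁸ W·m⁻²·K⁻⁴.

Without shield: q₀ = σΔ(T⁴)/(1/ε₁+1/ε₂−1) with denominator 4.329.
With shield the two gaps are in series; the resistances add: (1/ε₁+1/ε_s−1)+(1/ε_s+1/ε₂−1) = 1.981+4.985 = 6.966.
Heat-flux ratio q₀/q = 6.966/4.329.

factor ≈ 1.61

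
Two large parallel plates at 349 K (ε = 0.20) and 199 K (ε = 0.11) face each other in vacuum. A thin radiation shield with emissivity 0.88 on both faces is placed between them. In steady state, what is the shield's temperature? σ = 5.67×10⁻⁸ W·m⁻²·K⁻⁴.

T_s ≈ 317 K

In steady state the net flux on the hot side equals that on the cold side.
σ(T₁⁴−T_s⁴)/D₁ = σ(T_s⁴−T₂⁴)/D₂, with D₁ = 1/ε₁+1/ε_s−1 = 5.136, D₂ = 1/ε_s+1/ε₂−1 = 9.227.
Solve for T_s⁴: T_s⁴ = (D₂·T₁⁴ + D₁·T₂⁴)/(D₁+D₂) = 1.009×10¹⁰ K⁴.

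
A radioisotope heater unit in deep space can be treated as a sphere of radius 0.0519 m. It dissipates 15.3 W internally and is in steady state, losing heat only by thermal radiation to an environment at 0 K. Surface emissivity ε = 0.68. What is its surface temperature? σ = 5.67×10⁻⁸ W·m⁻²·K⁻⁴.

Steady state: internal power = radiated power, P = εσA T⁴.
Radiating area A = 4πr² = 0.03385 m².
T⁴ = P/(εσA) = 15.3/(0.68·5.67×10⁻⁸·0.03385) = 1.172×10¹⁰ K⁴.
T = (1.172×10¹⁰)^(1/4).

T ≈ 329 K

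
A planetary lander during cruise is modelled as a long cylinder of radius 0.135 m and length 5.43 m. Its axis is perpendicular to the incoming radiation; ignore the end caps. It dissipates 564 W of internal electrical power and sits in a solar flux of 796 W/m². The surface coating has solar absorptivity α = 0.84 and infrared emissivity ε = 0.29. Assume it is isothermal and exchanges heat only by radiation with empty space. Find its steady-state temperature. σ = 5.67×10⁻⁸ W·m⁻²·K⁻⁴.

T ≈ 378 K

At steady state, absorbed solar power + internal power = radiated power.
Absorbed: α·S·A_cross = 0.84·796·1.466 = 980.3 W (cross-section 2rL).
Total input = 980.3 + 564 = 1544 W.
Radiated: εσ·A_surf·T⁴ with A_surf = 2πrL = 4.606 m².
T⁴ = 1544/(0.29·5.67×10⁻⁸·4.606) = 2.039×10¹⁰ K⁴.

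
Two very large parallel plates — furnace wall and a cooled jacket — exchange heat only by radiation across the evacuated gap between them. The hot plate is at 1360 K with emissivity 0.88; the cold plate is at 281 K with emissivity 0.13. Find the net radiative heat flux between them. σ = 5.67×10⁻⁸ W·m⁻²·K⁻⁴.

For two infinite grey parallel plates, q = σ(T₁⁴ − T₂⁴)/(1/ε₁ + 1/ε₂ − 1).
T₁⁴ − T₂⁴ = 3.421×10¹² − 6.235×10⁹ = 3.415×10¹² K⁴.
1/ε₁ + 1/ε₂ − 1 = 1.136 + 7.692 − 1 = 7.829.
q = 5.67×10⁻⁸ × 3.415×10¹² / 7.829.

q ≈ 24700 W/m²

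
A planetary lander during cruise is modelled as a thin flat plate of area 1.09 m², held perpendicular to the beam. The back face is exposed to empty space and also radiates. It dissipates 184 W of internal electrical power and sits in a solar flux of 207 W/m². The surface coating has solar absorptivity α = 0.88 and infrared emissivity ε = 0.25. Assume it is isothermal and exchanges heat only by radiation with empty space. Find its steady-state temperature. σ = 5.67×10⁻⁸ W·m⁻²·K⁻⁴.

T ≈ 334 K

At steady state, absorbed solar power + internal power = radiated power.
Absorbed: α·S·A_cross = 0.88·207·1.090 = 198.6 W (cross-section A).
Total input = 198.6 + 184 = 382.6 W.
Radiated: εσ·A_surf·T⁴ with A_surf = 2A = 2.180 m².
T⁴ = 382.6/(0.25·5.67×10⁻⁸·2.180) = 1.238×10¹⁰ K⁴.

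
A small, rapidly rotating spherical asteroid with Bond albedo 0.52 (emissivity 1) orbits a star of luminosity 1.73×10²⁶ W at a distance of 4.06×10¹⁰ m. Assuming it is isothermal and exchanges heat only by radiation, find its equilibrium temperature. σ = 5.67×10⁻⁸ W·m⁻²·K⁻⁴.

T ≈ 365 K

First find the stellar flux at distance d: S = L/(4πd²) = 1.73×10²⁶/(4π·(4.06×10¹⁰)²) = 8352 W/m².
For an isothermal sphere, absorbed (1−a)S·πr² = emitted σ·4πr²·T⁴, so T⁴ = (1−a)S/(4σ).
T⁴ = 0.480·8352/(4·5.67×10⁻⁸) = 1.768×10¹⁰ K⁴.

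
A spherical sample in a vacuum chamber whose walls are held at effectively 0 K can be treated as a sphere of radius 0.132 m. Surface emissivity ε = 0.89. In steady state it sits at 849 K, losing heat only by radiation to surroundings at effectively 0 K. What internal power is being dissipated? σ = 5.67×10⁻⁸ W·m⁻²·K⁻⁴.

P ≈ 5740 W

Steady state: P = εσA T⁴.
A = 4πr² = 0.2190 m²; T⁴ = (849)⁴ = 5.196×10¹¹ K⁴.
P = 0.89 × 5.67×10⁻⁸ × 0.2190 × 5.196×10¹¹.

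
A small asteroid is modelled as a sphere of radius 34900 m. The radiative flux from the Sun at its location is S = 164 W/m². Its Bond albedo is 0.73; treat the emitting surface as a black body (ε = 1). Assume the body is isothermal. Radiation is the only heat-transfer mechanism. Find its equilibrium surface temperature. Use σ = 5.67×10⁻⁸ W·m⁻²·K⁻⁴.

At equilibrium, absorbed power = emitted power.
Absorbing cross-section = πr² = 3.826×10⁹ m²; emitting surface = 4πr² = 1.531×10¹⁰ m² (ratio 4).
(1−a)S·A_cross = εσ·A_surf·T⁴  ⇒  T⁴ = (1−a)S/(4σ).
T⁴ = 0.270·164/(4·5.67×10⁻⁸) = 1.952×10⁸ K⁴.
T = (1.952×10⁸)^(1/4).

T ≈ 118 K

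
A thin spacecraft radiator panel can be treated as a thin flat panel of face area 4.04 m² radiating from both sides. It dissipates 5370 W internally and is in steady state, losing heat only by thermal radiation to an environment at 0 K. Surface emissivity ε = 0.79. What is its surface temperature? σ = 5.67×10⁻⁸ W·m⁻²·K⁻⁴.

Steady state: internal power = radiated power, P = εσA T⁴.
Radiating area A = 2·4.04 = 8.080 m².
T⁴ = P/(εσA) = 5370/(0.79·5.67×10⁻⁸·8.080) = 1.484×10¹⁰ K⁴.
T = (1.484×10¹⁰)^(1/4).

T ≈ 349 K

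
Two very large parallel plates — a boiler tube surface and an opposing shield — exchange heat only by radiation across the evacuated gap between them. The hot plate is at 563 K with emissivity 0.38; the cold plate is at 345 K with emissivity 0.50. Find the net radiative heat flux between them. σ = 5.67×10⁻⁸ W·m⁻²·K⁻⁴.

For two infinite grey parallel plates, q = σ(T₁⁴ − T₂⁴)/(1/ε₁ + 1/ε₂ − 1).
T₁⁴ − T₂⁴ = 1.005×10¹¹ − 1.417×10¹⁰ = 8.630×10¹⁰ K⁴.
1/ε₁ + 1/ε₂ − 1 = 2.632 + 2.000 − 1 = 3.632.
q = 5.67×10⁻⁸ × 8.630×10¹⁰ / 3.632.

q ≈ 1350 W/m²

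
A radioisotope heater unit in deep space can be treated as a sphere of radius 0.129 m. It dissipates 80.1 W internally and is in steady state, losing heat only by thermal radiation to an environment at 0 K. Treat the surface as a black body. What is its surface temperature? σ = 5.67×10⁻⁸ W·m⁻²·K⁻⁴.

T ≈ 287 K

Steady state: internal power = radiated power, P = εσA T⁴.
Radiating area A = 4πr² = 0.2091 m².
T⁴ = P/(εσA) = 80.1/(1.0·5.67×10⁻⁸·0.2091) = 6.756×10⁹ K⁴.
T = (6.756×10⁹)^(1/4).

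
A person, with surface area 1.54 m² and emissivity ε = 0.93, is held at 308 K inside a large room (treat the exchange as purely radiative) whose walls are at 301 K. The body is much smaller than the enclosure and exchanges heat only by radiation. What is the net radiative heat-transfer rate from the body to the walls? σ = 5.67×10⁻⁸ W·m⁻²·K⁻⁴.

P_net ≈ 64.2 W

For a small grey body in a large enclosure: P_net = εσA(T_body⁴ − T_wall⁴).
A = 1.54 m²; T_body⁴ − T_wall⁴ = 8.999×10⁹ − 8.209×10⁹ = 7.906×10⁸ K⁴.
|P_net| = 0.93·5.67×10⁻⁸·1.540·7.906×10⁸.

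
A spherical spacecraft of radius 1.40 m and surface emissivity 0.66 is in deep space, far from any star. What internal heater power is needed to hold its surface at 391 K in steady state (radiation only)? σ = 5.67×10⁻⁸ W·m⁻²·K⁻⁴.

P ≈ 21500 W

P = εσ·4πr²·T⁴.
4πr² = 24.63 m²; T⁴ = 2.337×10¹⁰ K⁴.
P = 0.66·5.67×10⁻⁸·24.63·2.337×10¹⁰.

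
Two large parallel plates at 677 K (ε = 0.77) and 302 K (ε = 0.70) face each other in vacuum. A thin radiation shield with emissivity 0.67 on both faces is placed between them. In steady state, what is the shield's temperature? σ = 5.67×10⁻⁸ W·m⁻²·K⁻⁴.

T_s ≈ 579 K

In steady state the net flux on the hot side equals that on the cold side.
σ(T₁⁴−T_s⁴)/D₁ = σ(T_s⁴−T₂⁴)/D₂, with D₁ = 1/ε₁+1/ε_s−1 = 1.791, D₂ = 1/ε_s+1/ε₂−1 = 1.921.
Solve for T_s⁴: T_s⁴ = (D₂·T₁⁴ + D₁·T₂⁴)/(D₁+D₂) = 1.127×10¹¹ K⁴.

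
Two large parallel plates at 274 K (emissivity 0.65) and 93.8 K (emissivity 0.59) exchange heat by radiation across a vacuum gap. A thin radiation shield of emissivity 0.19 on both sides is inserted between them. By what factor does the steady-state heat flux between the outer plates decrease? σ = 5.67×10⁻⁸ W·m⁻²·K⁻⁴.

factor ≈ 5.27

Without shield: q₀ = σΔ(T⁴)/(1/ε₁+1/ε₂−1) with denominator 2.233.
With shield the two gaps are in series; the resistances add: (1/ε₁+1/ε_s−1)+(1/ε_s+1/ε₂−1) = 5.802+5.958 = 11.76.
Heat-flux ratio q₀/q = 11.76/2.233.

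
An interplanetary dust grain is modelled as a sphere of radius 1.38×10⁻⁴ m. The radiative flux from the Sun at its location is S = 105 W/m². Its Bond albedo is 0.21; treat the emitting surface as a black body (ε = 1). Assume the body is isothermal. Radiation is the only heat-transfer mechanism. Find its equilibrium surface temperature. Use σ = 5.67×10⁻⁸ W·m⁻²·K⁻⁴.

T ≈ 138 K

At equilibrium, absorbed power = emitted power.
Absorbing cross-section = πr² = 5.983×10⁻⁸ m²; emitting surface = 4πr² = 2.393×10⁻⁷ m² (ratio 4).
(1−a)S·A_cross = εσ·A_surf·T⁴  ⇒  T⁴ = (1−a)S/(4σ).
T⁴ = 0.790·105/(4·5.67×10⁻⁸) = 3.657×10⁸ K⁴.
T = (3.657×10⁸)^(1/4).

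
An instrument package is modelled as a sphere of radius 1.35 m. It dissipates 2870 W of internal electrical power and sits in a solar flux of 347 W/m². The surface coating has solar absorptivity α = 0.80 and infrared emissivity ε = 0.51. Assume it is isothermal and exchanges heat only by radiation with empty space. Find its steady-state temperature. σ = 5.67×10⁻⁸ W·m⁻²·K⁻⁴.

At steady state, absorbed solar power + internal power = radiated power.
Absorbed: α·S·A_cross = 0.80·347·5.726 = 1589 W (cross-section πr²).
Total input = 1589 + 2870 = 4459 W.
Radiated: εσ·A_surf·T⁴ with A_surf = 4πr² = 22.90 m².
T⁴ = 4459/(0.51·5.67×10⁻⁸·22.90) = 6.734×10⁹ K⁴.

T ≈ 286 K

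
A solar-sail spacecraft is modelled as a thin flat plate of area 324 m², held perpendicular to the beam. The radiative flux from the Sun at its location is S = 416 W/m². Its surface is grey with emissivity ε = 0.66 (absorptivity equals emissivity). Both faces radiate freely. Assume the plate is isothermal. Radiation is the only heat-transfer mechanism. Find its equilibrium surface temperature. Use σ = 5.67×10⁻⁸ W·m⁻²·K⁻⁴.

At equilibrium, absorbed power = emitted power.
Absorbing cross-section = A = 324.0 m²; emitting surface = 2A = 648.0 m² (ratio 2).
εS·A_cross = εσ·A_surf·T⁴  ⇒  T⁴ = S/(2σ)   (ε cancels).
T⁴ = 416/(2·5.67×10⁻⁸) = 3.668×10⁹ K⁴.
T = (3.668×10⁹)^(1/4).

T ≈ 246 K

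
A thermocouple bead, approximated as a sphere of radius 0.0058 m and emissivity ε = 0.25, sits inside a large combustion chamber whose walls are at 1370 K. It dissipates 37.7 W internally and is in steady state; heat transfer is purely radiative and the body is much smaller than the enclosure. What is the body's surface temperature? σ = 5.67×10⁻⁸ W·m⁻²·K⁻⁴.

For a small grey body in a large enclosure, net radiated power = εσA(T⁴ − T_w⁴).
Steady state: P = εσA(T⁴ − T_w⁴) with A = 4πr² = 4.227×10⁻⁴ m².
T⁴ = P/(εσA) + T_w⁴ = 37.7/(0.25·5.67×10⁻⁸·4.227×10⁻⁴) + (1370)⁴
    = 6.291×10¹² + 3.523×10¹² = 9.814×10¹² K⁴.

T ≈ 1770 K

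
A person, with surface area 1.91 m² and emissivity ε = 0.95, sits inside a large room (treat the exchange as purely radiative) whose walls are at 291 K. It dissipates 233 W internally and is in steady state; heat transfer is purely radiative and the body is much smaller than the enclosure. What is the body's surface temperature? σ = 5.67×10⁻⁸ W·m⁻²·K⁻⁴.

T ≈ 312 K

For a small grey body in a large enclosure, net radiated power = εσA(T⁴ − T_w⁴).
Steady state: P = εσA(T⁴ − T_w⁴) with A = 1.91 m².
T⁴ = P/(εσA) + T_w⁴ = 233/(0.95·5.67×10⁻⁸·1.910) + (291)⁴
    = 2.265×10⁹ + 7.171×10⁹ = 9.436×10⁹ K⁴.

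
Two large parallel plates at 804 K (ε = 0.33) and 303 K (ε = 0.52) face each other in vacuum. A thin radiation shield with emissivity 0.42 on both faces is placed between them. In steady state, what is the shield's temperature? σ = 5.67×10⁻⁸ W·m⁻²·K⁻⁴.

In steady state the net flux on the hot side equals that on the cold side.
σ(T₁⁴−T_s⁴)/D₁ = σ(T_s⁴−T₂⁴)/D₂, with D₁ = 1/ε₁+1/ε_s−1 = 4.411, D₂ = 1/ε_s+1/ε₂−1 = 3.304.
Solve for T_s⁴: T_s⁴ = (D₂·T₁⁴ + D₁·T₂⁴)/(D₁+D₂) = 1.838×10¹¹ K⁴.

T_s ≈ 655 K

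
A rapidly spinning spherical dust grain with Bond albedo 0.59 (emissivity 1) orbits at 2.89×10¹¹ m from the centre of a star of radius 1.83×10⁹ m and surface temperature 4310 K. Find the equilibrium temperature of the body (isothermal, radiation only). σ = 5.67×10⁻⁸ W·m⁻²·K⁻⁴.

T ≈ 194 K

The star's surface emits σT_*⁴; at distance d the flux is S = σT_*⁴(R_*/d)².
S = 5.67×10⁻⁸·(4310)⁴·(1.83×10⁹/2.89×10¹¹)² = 784.5 W/m².
For an isothermal sphere T⁴ = (1−a)S/(4σ) = 1.418×10⁹ K⁴.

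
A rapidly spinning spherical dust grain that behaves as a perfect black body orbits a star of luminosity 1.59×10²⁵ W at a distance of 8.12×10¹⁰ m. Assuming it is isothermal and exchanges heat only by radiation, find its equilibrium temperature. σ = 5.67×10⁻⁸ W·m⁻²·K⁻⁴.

First find the stellar flux at distance d: S = L/(4πd²) = 1.59×10²⁵/(4π·(8.12×10¹⁰)²) = 191.9 W/m².
For an isothermal sphere, absorbed (1−a)S·πr² = emitted σ·4πr²·T⁴, so T⁴ = (1−a)S/(4σ).
T⁴ = 1.00·191.9/(4·5.67×10⁻⁸) = 8.461×10⁸ K⁴.

T ≈ 171 K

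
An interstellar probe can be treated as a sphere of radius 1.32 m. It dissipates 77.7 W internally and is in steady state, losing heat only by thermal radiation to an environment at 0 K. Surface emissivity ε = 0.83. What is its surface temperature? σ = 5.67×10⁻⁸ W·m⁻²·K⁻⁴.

T ≈ 93.2 K

Steady state: internal power = radiated power, P = εσA T⁴.
Radiating area A = 4πr² = 21.90 m².
T⁴ = P/(εσA) = 77.7/(0.83·5.67×10⁻⁸·21.90) = 7.541×10⁷ K⁴.
T = (7.541×10⁷)^(1/4).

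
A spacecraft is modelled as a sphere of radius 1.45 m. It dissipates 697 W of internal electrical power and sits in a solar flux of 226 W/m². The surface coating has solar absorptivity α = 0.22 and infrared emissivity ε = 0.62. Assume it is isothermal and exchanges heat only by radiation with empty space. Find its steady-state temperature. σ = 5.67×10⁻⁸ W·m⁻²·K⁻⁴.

At steady state, absorbed solar power + internal power = radiated power.
Absorbed: α·S·A_cross = 0.22·226·6.605 = 328.4 W (cross-section πr²).
Total input = 328.4 + 697 = 1025 W.
Radiated: εσ·A_surf·T⁴ with A_surf = 4πr² = 26.42 m².
T⁴ = 1025/(0.62·5.67×10⁻⁸·26.42) = 1.104×10⁹ K⁴.

T ≈ 182 K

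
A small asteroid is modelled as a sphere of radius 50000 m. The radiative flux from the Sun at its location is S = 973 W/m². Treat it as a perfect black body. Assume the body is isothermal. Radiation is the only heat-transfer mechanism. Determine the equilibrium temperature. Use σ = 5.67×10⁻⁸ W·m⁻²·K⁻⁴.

At equilibrium, absorbed power = emitted power.
Absorbing cross-section = πr² = 7.854×10⁹ m²; emitting surface = 4πr² = 3.142×10¹⁰ m² (ratio 4).
S·A_cross = εσ·A_surf·T⁴  ⇒  T⁴ = S/(4σ).
T⁴ = 1.00·973/(4·5.67×10⁻⁸) = 4.290×10⁹ K⁴.
T = (4.290×10⁹)^(1/4).

T ≈ 256 K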